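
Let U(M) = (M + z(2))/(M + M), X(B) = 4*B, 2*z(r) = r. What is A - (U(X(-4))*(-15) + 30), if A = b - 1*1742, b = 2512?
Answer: 23905/32 ≈ 747.03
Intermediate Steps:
z(r) = r/2
U(M) = (1 + M)/(2*M) (U(M) = (M + (½)*2)/(M + M) = (M + 1)/((2*M)) = (1 + M)*(1/(2*M)) = (1 + M)/(2*M))
A = 770 (A = 2512 - 1*1742 = 2512 - 1742 = 770)
A - (U(X(-4))*(-15) + 30) = 770 - (((1 + 4*(-4))/(2*((4*(-4)))))*(-15) + 30) = 770 - (((½)*(1 - 16)/(-16))*(-15) + 30) = 770 - (((½)*(-1/16)*(-15))*(-15) + 30) = 770 - ((15/32)*(-15) + 30) = 770 - (-225/32 + 30) = 770 - 1*735/32 = 770 - 735/32 = 23905/32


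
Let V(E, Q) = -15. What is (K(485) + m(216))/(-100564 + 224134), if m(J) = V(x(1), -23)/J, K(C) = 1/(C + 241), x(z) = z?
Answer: -593/1076541840 ≈ -5.5084e-7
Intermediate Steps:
K(C) = 1/(241 + C)
m(J) = -15/J
(K(485) + m(216))/(-100564 + 224134) = (1/(241 + 485) - 15/216)/(-100564 + 224134) = (1/726 - 15*1/216)/123570 = (1/726 - 5/72)*(1/123570) = -593/8712*1/123570 = -593/1076541840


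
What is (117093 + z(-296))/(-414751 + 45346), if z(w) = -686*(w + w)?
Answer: -104641/73881 ≈ -1.4163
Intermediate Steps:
z(w) = -1372*w
(117093 + z(-296))/(-414751 + 45346) = (117093 - 1372*(-296))/(-414751 + 45346) = (117093 + 406112)/(-369405) = 523205*(-1/369405) = -104641/73881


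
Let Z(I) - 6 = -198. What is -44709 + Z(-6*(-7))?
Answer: -44901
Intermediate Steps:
Z(I) = -192 (Z(I) = 6 - 198 = -192)
-44709 + Z(-6*(-7)) = -44709 - 192 = -44901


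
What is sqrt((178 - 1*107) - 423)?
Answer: 4*I*sqrt(22) ≈ 18.762*I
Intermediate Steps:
sqrt((178 - 1*107) - 423) = sqrt((178 - 107) - 423) = sqrt(71 - 423) = sqrt(-352) = 4*I*sqrt(22)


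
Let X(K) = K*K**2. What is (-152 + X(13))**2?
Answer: 4182025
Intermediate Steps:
X(K) = K**3
(-152 + X(13))**2 = (-152 + 13**3)**2 = (-152 + 2197)**2 = 2045**2 = 4182025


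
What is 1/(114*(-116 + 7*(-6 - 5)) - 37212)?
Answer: -1/59214 ≈ -1.6888e-5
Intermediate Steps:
1/(114*(-116 + 7*(-6 - 5)) - 37212) = 1/(114*(-116 + 7*(-11)) - 37212) = 1/(114*(-116 - 77) - 37212) = 1/(114*(-193) - 37212) = 1/(-22002 - 37212) = 1/(-59214) = -1/59214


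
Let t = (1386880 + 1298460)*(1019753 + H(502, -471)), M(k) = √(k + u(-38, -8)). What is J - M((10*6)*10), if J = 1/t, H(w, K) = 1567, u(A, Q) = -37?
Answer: 1/2742591448800 - √563 ≈ -23.728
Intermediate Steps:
M(k) = √(-37 + k) (M(k) = √(k - 37) = √(-37 + k))
t = 2742591448800 (t = (1386880 + 1298460)*(1019753 + 1567) = 2685340*1021320 = 2742591448800)
J = 1/2742591448800 ≈ 3.6462e-13
J - M((10*6)*10) = 1/2742591448800 - √(-37 + (10*6)*10) = 1/2742591448800 - √(-37 + 60*10) = 1/2742591448800 - √(-37 + 600) = 1/2742591448800 - √563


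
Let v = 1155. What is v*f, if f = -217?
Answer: -250635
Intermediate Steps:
v*f = 1155*(-217) = -250635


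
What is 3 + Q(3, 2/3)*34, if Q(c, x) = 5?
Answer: 173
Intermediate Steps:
3 + Q(3, 2/3)*34 = 3 + 5*34 = 3 + 170 = 173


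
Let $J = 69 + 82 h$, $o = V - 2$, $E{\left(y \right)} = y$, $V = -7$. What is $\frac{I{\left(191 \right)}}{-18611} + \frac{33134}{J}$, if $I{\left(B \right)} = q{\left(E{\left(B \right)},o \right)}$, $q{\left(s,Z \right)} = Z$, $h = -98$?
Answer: $- \frac{616585171}{148273837} \approx -4.1584$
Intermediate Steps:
$o = -9$ ($o = -7 - 2 = -9$)
$I{\left(B \right)} = -9$
$J = -7967$ ($J = 69 + 82 \left(-98\right) = 69 - 8036 = -7967$)
$\frac{I{\left(191 \right)}}{-18611} + \frac{33134}{J} = - \frac{9}{-18611} + \frac{33134}{-7967} = \left(-9\right) \left(- \frac{1}{18611}\right) + 33134 \left(- \frac{1}{7967}\right) = \frac{9}{18611} - \frac{33134}{7967} = - \frac{616585171}{148273837}$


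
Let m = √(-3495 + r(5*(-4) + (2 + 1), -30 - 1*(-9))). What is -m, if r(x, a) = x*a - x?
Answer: -I*√3121 ≈ -55.866*I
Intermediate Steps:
r(x, a) = -x + a*x (r(x, a) = a*x - x = -x + a*x)
m = I*√3121 (m = √(-3495 + (5*(-4) + (2 + 1))*(-1 + (-30 - 1*(-9)))) = √(-3495 + (-20 + 3)*(-1 + (-30 + 9))) = √(-3495 - 17*(-1 - 21)) = √(-3495 - 17*(-22)) = √(-3495 + 374) = √(-3121) = I*√3121 ≈ 55.866*I)
-m = -I*√3121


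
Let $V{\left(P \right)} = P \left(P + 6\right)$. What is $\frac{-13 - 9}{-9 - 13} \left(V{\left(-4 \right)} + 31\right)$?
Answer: $23$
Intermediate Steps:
$V{\left(P \right)} = P \left(6 + P\right)$
$\frac{-13 - 9}{-9 - 13} \left(V{\left(-4 \right)} + 31\right) = \frac{-13 - 9}{-9 - 13} \left(- 4 \left(6 - 4\right) + 31\right) = - \frac{22}{-22} \left(\left(-4\right) 2 + 31\right) = \left(-22\right) \left(- \frac{1}{22}\right) \left(-8 + 31\right) = 1 \cdot 23 = 23$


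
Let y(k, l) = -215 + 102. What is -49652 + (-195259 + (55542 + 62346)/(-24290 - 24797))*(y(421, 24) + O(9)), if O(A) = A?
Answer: 994381560060/49087 ≈ 2.0258e+7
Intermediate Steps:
y(k, l) = -113
-49652 + (-195259 + (55542 + 62346)/(-24290 - 24797))*(y(421, 24) + O(9)) = -49652 + (-195259 + (55542 + 62346)/(-24290 - 24797))*(-113 + 9) = -49652 + (-195259 + 117888/(-49087))*(-104) = -49652 + (-195259 + 117888*(-1/49087))*(-104) = -49652 + (-195259 - 117888/49087)*(-104) = -49652 - 9584796421/49087*(-104) = -49652 + 996818827784/49087 = 994381560060/49087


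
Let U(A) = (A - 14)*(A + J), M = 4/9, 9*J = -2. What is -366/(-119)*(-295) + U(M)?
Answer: -8774606/9639 ≈ -910.32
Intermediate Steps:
J = -2/9 (J = (1/9)*(-2) = -2/9 ≈ -0.22222)
M = 4/9 (M = 4*(1/9) = 4/9 ≈ 0.44444)
U(A) = (-14 + A)*(-2/9 + A) (U(A) = (A - 14)*(A - 2/9) = (-14 + A)*(-2/9 + A))
-366/(-119)*(-295) + U(M) = -366/(-119)*(-295) + (28/9 + (4/9)**2 - 128/9*4/9) = -366*(-1/119)*(-295) + (28/9 + 16/81 - 512/81) = (366/119)*(-295) - 244/81 = -107970/119 - 244/81 = -8774606/9639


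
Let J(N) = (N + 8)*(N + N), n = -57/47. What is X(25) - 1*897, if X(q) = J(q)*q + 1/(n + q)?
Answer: 45114701/1118 ≈ 40353.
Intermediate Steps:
n = -57/47 (n = -57*1/47 = -57/47 ≈ -1.2128)
J(N) = 2*N*(8 + N) (J(N) = (8 + N)*(2*N) = 2*N*(8 + N))
X(q) = 1/(-57/47 + q) + 2*q²*(8 + q) (X(q) = (2*q*(8 + q))*q + 1/(-57/47 + q) = 2*q²*(8 + q) + 1/(-57/47 + q) = 1/(-57/47 + q) + 2*q²*(8 + q))
X(25) - 1*897 = (47 - 912*25² + 94*25⁴ + 638*25³)/(-57 + 47*25) - 1*897 = (47 - 912*625 + 94*390625 + 638*15625)/(-57 + 1175) - 897 = (47 - 570000 + 36718750 + 9968750)/1118 - 897 = (1/1118)*46117547 - 897 = 46117547/1118 - 897 = 45114701/1118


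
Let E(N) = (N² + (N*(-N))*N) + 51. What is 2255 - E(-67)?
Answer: -303048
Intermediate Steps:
E(N) = 51 + N² - N³ (E(N) = (N² + (-N²)*N) + 51 = (N² - N³) + 51 = 51 + N² - N³)
2255 - E(-67) = 2255 - (51 + (-67)² - 1*(-67)³) = 2255 - (51 + 4489 - 1*(-300763)) = 2255 - (51 + 4489 + 300763) = 2255 - 1*305303 = 2255 - 305303 = -303048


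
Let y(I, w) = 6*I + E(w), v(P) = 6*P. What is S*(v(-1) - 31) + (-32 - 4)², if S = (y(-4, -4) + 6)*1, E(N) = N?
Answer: 2110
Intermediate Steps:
y(I, w) = w + 6*I (y(I, w) = 6*I + w = w + 6*I)
S = -22 (S = ((-4 + 6*(-4)) + 6)*1 = ((-4 - 24) + 6)*1 = (-28 + 6)*1 = -22*1 = -22)
S*(v(-1) - 31) + (-32 - 4)² = -22*(6*(-1) - 31) + (-32 - 4)² = -22*(-6 - 31) + (-36)² = -22*(-37) + 1296 = 814 + 1296 = 2110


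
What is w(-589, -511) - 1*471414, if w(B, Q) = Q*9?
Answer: -476013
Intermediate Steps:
w(B, Q) = 9*Q
w(-589, -511) - 1*471414 = 9*(-511) - 1*471414 = -4599 - 471414 = -476013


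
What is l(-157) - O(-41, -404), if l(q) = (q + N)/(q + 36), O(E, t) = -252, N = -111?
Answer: 30760/121 ≈ 254.21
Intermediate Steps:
l(q) = (-111 + q)/(36 + q) (l(q) = (q - 111)/(q + 36) = (-111 + q)/(36 + q))
l(-157) - O(-41, -404) = (-111 - 157)/(36 - 157) - 1*(-252) = -268/(-121) + 252 = -1/121*(-268) + 252 = 268/121 + 252 = 30760/121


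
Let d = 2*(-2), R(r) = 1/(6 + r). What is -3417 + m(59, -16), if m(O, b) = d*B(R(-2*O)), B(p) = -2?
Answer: -3409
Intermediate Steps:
d = -4
m(O, b) = 8 (m(O, b) = -4*(-2) = 8)
-3417 + m(59, -16) = -3417 + 8 = -3409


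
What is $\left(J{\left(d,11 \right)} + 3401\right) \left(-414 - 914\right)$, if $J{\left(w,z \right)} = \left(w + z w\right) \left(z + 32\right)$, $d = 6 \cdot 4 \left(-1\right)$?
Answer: $11929424$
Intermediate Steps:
$d = -24$ ($d = 24 \left(-1\right) = -24$)
$J{\left(w,z \right)} = \left(32 + z\right) \left(w + w z\right)$ ($J{\left(w,z \right)} = \left(w + w z\right) \left(32 + z\right) = \left(32 + z\right) \left(w + w z\right)$)
$\left(J{\left(d,11 \right)} + 3401\right) \left(-414 - 914\right) = \left(- 24 \left(32 + 11^{2} + 33 \cdot 11\right) + 3401\right) \left(-414 - 914\right) = \left(- 24 \left(32 + 121 + 363\right) + 3401\right) \left(-1328\right) = \left(\left(-24\right) 516 + 3401\right) \left(-1328\right) = \left(-12384 + 3401\right) \left(-1328\right) = \left(-8983\right) \left(-1328\right) = 11929424$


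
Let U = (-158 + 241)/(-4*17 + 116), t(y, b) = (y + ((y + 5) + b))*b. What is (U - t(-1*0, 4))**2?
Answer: 2706025/2304 ≈ 1174.5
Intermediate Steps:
t(y, b) = b*(5 + b + 2*y) (t(y, b) = (y + ((5 + y) + b))*b = (y + (5 + b + y))*b = (5 + b + 2*y)*b = b*(5 + b + 2*y))
U = 83/48 (U = 83/(-68 + 116) = 83/48 ≈ 1.7292)
(U - t(-1*0, 4))**2 = (83/48 - 4*(5 + 4 + 2*(-1*0)))**2 = (83/48 - 4*(5 + 4 + 2*0))**2 = (83/48 - 4*(5 + 4 + 0))**2 = (83/48 - 4*9)**2 = (83/48 - 1*36)**2 = (83/48 - 36)**2 = (-1645/48)**2 = 2706025/2304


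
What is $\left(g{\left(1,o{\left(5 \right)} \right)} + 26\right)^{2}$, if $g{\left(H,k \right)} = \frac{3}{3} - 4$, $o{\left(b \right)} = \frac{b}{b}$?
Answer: $529$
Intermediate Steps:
$o{\left(b \right)} = 1$
$g{\left(H,k \right)} = -3$ ($g{\left(H,k \right)} = 3 \cdot \frac{1}{3} - 4 = 1 - 4 = -3$)
$\left(g{\left(1,o{\left(5 \right)} \right)} + 26\right)^{2} = \left(-3 + 26\right)^{2} = 23^{2} = 529$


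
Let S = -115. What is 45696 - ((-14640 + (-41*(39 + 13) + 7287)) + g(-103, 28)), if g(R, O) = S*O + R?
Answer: 58504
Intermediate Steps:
g(R, O) = R - 115*O (g(R, O) = -115*O + R = R - 115*O)
45696 - ((-14640 + (-41*(39 + 13) + 7287)) + g(-103, 28)) = 45696 - ((-14640 + (-41*(39 + 13) + 7287)) + (-103 - 115*28)) = 45696 - ((-14640 + (-41*52 + 7287)) + (-103 - 3220)) = 45696 - ((-14640 + (-2132 + 7287)) - 3323) = 45696 - ((-14640 + 5155) - 3323) = 45696 - (-9485 - 3323) = 45696 - 1*(-12808) = 45696 + 12808 = 58504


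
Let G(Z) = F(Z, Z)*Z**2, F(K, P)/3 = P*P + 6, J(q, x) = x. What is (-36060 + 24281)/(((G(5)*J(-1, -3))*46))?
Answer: 11779/320850 ≈ 0.036712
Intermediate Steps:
F(K, P) = 18 + 3*P**2 (F(K, P) = 3*(P*P + 6) = 3*(P**2 + 6) = 3*(6 + P**2) = 18 + 3*P**2)
G(Z) = Z**2*(18 + 3*Z**2) (G(Z) = (18 + 3*Z**2)*Z**2 = Z**2*(18 + 3*Z**2))
(-36060 + 24281)/(((G(5)*J(-1, -3))*46)) = (-36060 + 24281)/((((3*5**2*(6 + 5**2))*(-3))*46)) = -11779*(-1/(10350*(6 + 25))) = -11779/(((3*25*31)*(-3))*46) = -11779/((2325*(-3))*46) = -11779/((-6975*46)) = -11779/(-320850) = -11779*(-1/320850) = 11779/320850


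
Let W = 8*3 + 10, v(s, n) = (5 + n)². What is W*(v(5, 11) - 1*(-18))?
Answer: 9316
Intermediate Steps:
W = 34 (W = 24 + 10 = 34)
W*(v(5, 11) - 1*(-18)) = 34*((5 + 11)² - 1*(-18)) = 34*(16² + 18) = 34*(256 + 18) = 34*274 = 9316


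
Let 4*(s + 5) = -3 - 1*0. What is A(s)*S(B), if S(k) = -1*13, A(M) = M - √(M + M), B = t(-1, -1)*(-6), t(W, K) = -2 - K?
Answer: 299/4 + 13*I*√46/2 ≈ 74.75 + 44.085*I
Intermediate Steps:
s = -23/4 (s = -5 + (-3 - 1*0)/4 = -5 + (-3 + 0)/4 = -5 + (¼)*(-3) = -5 - ¾ = -23/4 ≈ -5.7500)
B = 6 (B = (-2 - 1*(-1))*(-6) = (-2 + 1)*(-6) = -1*(-6) = 6)
A(M) = M - √2*√M (A(M) = M - √(2*M) = M - √2*√M)
S(k) = -13
A(s)*S(B) = (-23/4 - √2*√(-23/4))*(-13) = (-23/4 - √2*I*√23/2)*(-13) = (-23/4 - I*√46/2)*(-13) = 299/4 + 13*I*√46/2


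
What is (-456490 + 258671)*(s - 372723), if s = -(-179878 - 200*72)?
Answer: 35299811455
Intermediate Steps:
s = 194278 (s = -(-179878 - 14400) = -1*(-194278) = 194278)
(-456490 + 258671)*(s - 372723) = (-456490 + 258671)*(194278 - 372723) = -197819*(-178445) = 35299811455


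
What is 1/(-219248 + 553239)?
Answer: 1/333991 ≈ 2.9941e-6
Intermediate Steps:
1/(-219248 + 553239) = 1/333991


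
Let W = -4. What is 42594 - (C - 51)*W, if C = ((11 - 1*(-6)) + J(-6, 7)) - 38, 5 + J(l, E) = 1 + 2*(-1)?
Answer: 42282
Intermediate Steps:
J(l, E) = -6 (J(l, E) = -5 + (1 + 2*(-1)) = -5 + (1 - 2) = -5 - 1 = -6)
C = -27 (C = ((11 - 1*(-6)) - 6) - 38 = ((11 + 6) - 6) - 38 = (17 - 6) - 38 = 11 - 38 = -27)
42594 - (C - 51)*W = 42594 - (-27 - 51)*(-4) = 42594 - (-78)*(-4) = 42594 - 1*312 = 42594 - 312 = 42282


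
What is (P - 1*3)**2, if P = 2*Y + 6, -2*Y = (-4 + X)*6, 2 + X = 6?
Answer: 9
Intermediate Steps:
X = 4 (X = -2 + 6 = 4)
Y = 0 (Y = -(-4 + 4)*6/2 = -0*6 = -1/2*0 = 0)
P = 6 (P = 2*0 + 6 = 0 + 6 = 6)
(P - 1*3)**2 = (6 - 1*3)**2 = (6 - 3)**2 = 3**2 = 9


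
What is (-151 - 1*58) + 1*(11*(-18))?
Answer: -407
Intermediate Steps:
(-151 - 1*58) + 1*(11*(-18)) = (-151 - 58) + 1*(-198) = -209 - 198 = -407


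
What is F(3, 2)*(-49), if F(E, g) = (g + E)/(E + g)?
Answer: -49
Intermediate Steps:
F(E, g) = 1 (F(E, g) = (E + g)/(E + g) = 1)
F(3, 2)*(-49) = 1*(-49) = -49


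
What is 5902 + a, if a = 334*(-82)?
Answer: -21486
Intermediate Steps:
a = -27388
5902 + a = 5902 - 27388 = -21486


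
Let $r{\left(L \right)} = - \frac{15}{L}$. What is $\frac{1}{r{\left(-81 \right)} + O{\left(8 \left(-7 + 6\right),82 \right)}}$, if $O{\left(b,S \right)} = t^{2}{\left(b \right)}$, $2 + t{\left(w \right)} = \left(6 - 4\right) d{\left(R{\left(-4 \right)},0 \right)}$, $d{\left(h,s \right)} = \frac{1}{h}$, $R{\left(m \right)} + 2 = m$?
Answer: $\frac{27}{152} \approx 0.17763$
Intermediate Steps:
$R{\left(m \right)} = -2 + m$
$t{\left(w \right)} = - \frac{7}{3}$ ($t{\left(w \right)} = -2 + \frac{6 - 4}{-2 - 4} = -2 + \frac{2}{-6} = -2 + 2 \left(- \frac{1}{6}\right) = -2 - \frac{1}{3} = - \frac{7}{3}$)
$O{\left(b,S \right)} = \frac{49}{9}$ ($O{\left(b,S \right)} = \left(- \frac{7}{3}\right)^{2} = \frac{49}{9}$)
$\frac{1}{r{\left(-81 \right)} + O{\left(8 \left(-7 + 6\right),82 \right)}} = \frac{1}{- \frac{15}{-81} + \frac{49}{9}} = \frac{1}{\left(-15\right) \left(- \frac{1}{81}\right) + \frac{49}{9}} = \frac{1}{\frac{5}{27} + \frac{49}{9}} = \frac{1}{\frac{152}{27}} = \frac{27}{152}$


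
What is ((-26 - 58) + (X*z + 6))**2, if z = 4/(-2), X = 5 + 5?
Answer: 9604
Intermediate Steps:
X = 10
z = -2 (z = 4*(-1/2) = -2)
((-26 - 58) + (X*z + 6))**2 = ((-26 - 58) + (10*(-2) + 6))**2 = (-84 + (-20 + 6))**2 = (-84 - 14)**2 = (-98)**2 = 9604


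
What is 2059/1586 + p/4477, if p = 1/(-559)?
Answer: 396380027/305322446 ≈ 1.2982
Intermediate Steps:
p = -1/559 ≈ -0.0017889
2059/1586 + p/4477 = 2059/1586 - 1/559/4477 = 2059*(1/1586) - 1/559*1/4477 = 2059/1586 - 1/2502643 = 396380027/305322446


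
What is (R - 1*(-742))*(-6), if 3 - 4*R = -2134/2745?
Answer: -8157529/1830 ≈ -4457.7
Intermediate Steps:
R = 10369/10980 (R = 3/4 - (-1067)/(2*2745) = 3/4 - 1/4*(-2134/2745) = 3/4 + 1067/5490 = 10369/10980 ≈ 0.94435)
(R - 1*(-742))*(-6) = (10369/10980 - 1*(-742))*(-6) = (10369/10980 + 742)*(-6) = (8157529/10980)*(-6) = -8157529/1830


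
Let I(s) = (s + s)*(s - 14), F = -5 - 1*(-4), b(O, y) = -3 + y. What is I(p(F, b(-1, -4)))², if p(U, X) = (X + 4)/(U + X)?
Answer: 106929/1024 ≈ 104.42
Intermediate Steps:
F = -1 (F = -5 + 4 = -1)
p(U, X) = (4 + X)/(U + X)
I(s) = 2*s*(-14 + s) (I(s) = (2*s)*(-14 + s) = 2*s*(-14 + s))
I(p(F, b(-1, -4)))² = (2*((4 + (-3 - 4))/(-1 + (-3 - 4)))*(-14 + (4 + (-3 - 4))/(-1 + (-3 - 4))))² = (2*((4 - 7)/(-1 - 7))*(-14 + (4 - 7)/(-1 - 7)))² = (2*(-3/(-8))*(-14 - 3/(-8)))² = (2*(-⅛*(-3))*(-14 - ⅛*(-3)))² = (2*(3/8)*(-14 + 3/8))² = (2*(3/8)*(-109/8))² = (-327/32)² = 106929/1024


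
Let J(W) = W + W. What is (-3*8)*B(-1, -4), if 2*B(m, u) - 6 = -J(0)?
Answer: -72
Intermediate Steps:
J(W) = 2*W
B(m, u) = 3 (B(m, u) = 3 + (-2*0)/2 = 3 + (-1*0)/2 = 3 + (1/2)*0 = 3 + 0 = 3)
(-3*8)*B(-1, -4) = -3*8*3 = -24*3 = -72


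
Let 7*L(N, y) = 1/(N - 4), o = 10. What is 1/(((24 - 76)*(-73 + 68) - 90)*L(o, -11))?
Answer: 21/85 ≈ 0.24706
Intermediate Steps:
L(N, y) = 1/(7*(-4 + N)) (L(N, y) = 1/(7*(N - 4)) = 1/(7*(-4 + N)))
1/(((24 - 76)*(-73 + 68) - 90)*L(o, -11)) = 1/(((24 - 76)*(-73 + 68) - 90)*(1/(7*(-4 + 10)))) = 1/((-52*(-5) - 90)*((1/7)/6)) = 1/((260 - 90)*((1/7)*(1/6))) = 1/(170*(1/42)) = 1/(85/21) = 21/85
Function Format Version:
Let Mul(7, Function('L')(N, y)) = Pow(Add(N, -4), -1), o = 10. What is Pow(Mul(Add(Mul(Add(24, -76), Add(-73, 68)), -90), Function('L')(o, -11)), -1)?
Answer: Rational(21, 85) ≈ 0.24706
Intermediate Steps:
Function('L')(N, y) = Mul(Rational(1, 7), Pow(Add(-4, N), -1)) (Function('L')(N, y) = Mul(Rational(1, 7), Pow(Add(N, -4), -1)) = Mul(Rational(1, 7), Pow(Add(-4, N), -1)))
Pow(Mul(Add(Mul(Add(24, -76), Add(-73, 68)), -90), Function('L')(o, -11)), -1) = Pow(Mul(Add(Mul(Add(24, -76), Add(-73, 68)), -90), Mul(Rational(1, 7), Pow(Add(-4, 10), -1))), -1) = Pow(Mul(Add(Mul(-52, -5), -90), Mul(Rational(1, 7), Pow(6, -1))), -1) = Pow(Mul(Add(260, -90), Mul(Rational(1, 7), Rational(1, 6))), -1) = Pow(Mul(170, Rational(1, 42)), -1) = Pow(Rational(85, 21), -1) = Rational(21, 85)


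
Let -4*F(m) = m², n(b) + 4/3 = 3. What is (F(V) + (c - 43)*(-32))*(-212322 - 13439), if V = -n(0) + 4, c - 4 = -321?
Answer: -93616539631/36 ≈ -2.6005e+9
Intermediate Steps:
c = -317 (c = 4 - 321 = -317)
n(b) = 5/3 (n(b) = -4/3 + 3 = 5/3)
V = 7/3 (V = -1*5/3 + 4 = -5/3 + 4 = 7/3 ≈ 2.3333)
F(m) = -m²/4
(F(V) + (c - 43)*(-32))*(-212322 - 13439) = (-(7/3)²/4 + (-317 - 43)*(-32))*(-212322 - 13439) = (-¼*49/9 - 360*(-32))*(-225761) = (-49/36 + 11520)*(-225761) = (414671/36)*(-225761) = -93616539631/36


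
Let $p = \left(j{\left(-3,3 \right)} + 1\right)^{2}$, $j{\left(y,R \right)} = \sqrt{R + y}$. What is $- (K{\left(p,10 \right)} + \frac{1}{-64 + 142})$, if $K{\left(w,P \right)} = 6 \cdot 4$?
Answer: $- \frac{1873}{78} \approx -24.013$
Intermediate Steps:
$p = 1$ ($p = \left(\sqrt{3 - 3} + 1\right)^{2} = \left(\sqrt{0} + 1\right)^{2} = \left(0 + 1\right)^{2} = 1^{2} = 1$)
$K{\left(w,P \right)} = 24$
$- (K{\left(p,10 \right)} + \frac{1}{-64 + 142}) = - (24 + \frac{1}{-64 + 142}) = - (24 + \frac{1}{78}) = \left(-1\right) \frac{1873}{78} = - \frac{1873}{78}$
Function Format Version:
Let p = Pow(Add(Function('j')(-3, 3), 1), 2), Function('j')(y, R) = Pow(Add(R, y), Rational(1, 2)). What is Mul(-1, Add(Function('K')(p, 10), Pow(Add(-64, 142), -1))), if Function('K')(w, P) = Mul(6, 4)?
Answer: Rational(-1873, 78) ≈ -24.013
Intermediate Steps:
p = 1 (p = Pow(Add(Pow(Add(3, -3), Rational(1, 2)), 1), 2) = Pow(Add(Pow(0, Rational(1, 2)), 1), 2) = Pow(Add(0, 1), 2) = Pow(1, 2) = 1)
Function('K')(w, P) = 24
Mul(-1, Add(Function('K')(p, 10), Pow(Add(-64, 142), -1))) = Mul(-1, Add(24, Pow(Add(-64, 142), -1))) = Mul(-1, Add(24, Pow(78, -1))) = Mul(-1, Add(24, Rational(1, 78))) = Mul(-1, Rational(1873, 78)) = Rational(-1873, 78)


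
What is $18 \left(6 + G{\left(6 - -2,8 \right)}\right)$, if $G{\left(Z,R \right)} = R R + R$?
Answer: $1404$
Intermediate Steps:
$G{\left(Z,R \right)} = R + R^{2}$ ($G{\left(Z,R \right)} = R^{2} + R = R + R^{2}$)
$18 \left(6 + G{\left(6 - -2,8 \right)}\right) = 18 \left(6 + 8 \left(1 + 8\right)\right) = 18 \left(6 + 8 \cdot 9\right) = 18 \left(6 + 72\right) = 18 \cdot 78 = 1404$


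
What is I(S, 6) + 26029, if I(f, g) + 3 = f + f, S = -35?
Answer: 25956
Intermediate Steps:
I(f, g) = -3 + 2*f (I(f, g) = -3 + (f + f) = -3 + 2*f)
I(S, 6) + 26029 = (-3 + 2*(-35)) + 26029 = (-3 - 70) + 26029 = -73 + 26029 = 25956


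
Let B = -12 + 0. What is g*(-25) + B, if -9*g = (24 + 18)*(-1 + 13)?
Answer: 1388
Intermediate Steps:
g = -56 (g = -(24 + 18)*(-1 + 13)/9 = -14*12/3 = -⅑*504 = -56)
B = -12
g*(-25) + B = -56*(-25) - 12 = 1400 - 12 = 1388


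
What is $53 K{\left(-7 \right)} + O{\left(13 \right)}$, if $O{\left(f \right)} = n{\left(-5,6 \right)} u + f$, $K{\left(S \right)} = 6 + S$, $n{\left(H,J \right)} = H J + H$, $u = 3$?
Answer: $-145$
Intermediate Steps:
$n{\left(H,J \right)} = H + H J$
$O{\left(f \right)} = -105 + f$ ($O{\left(f \right)} = - 5 \left(1 + 6\right) 3 + f = \left(-5\right) 7 \cdot 3 + f = \left(-35\right) 3 + f = -105 + f$)
$53 K{\left(-7 \right)} + O{\left(13 \right)} = 53 \left(6 - 7\right) + \left(-105 + 13\right) = 53 \left(-1\right) - 92 = -53 - 92 = -145$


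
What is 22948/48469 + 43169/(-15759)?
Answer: -1730720729/763822971 ≈ -2.2659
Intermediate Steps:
22948/48469 + 43169/(-15759) = 22948*(1/48469) + 43169*(-1/15759) = 22948/48469 - 43169/15759 = -1730720729/763822971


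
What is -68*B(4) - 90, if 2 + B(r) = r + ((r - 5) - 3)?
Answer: 46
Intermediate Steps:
B(r) = -10 + 2*r (B(r) = -2 + (r + ((r - 5) - 3)) = -2 + (r + ((-5 + r) - 3)) = -2 + (r + (-8 + r)) = -2 + (-8 + 2*r) = -10 + 2*r)
-68*B(4) - 90 = -68*(-10 + 2*4) - 90 = -68*(-10 + 8) - 90 = -68*(-2) - 90 = 136 - 90 = 46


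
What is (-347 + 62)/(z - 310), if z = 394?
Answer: -95/28 ≈ -3.3929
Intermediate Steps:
(-347 + 62)/(z - 310) = (-347 + 62)/(394 - 310) = -285/84 = -285*1/84 = -95/28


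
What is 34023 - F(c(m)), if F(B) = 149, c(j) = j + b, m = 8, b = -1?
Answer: 33874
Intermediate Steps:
c(j) = -1 + j (c(j) = j - 1 = -1 + j)
34023 - F(c(m)) = 34023 - 1*149 = 34023 - 149 = 33874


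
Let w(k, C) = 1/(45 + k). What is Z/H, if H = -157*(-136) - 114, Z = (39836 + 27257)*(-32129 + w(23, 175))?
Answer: -146582840703/1444184 ≈ -1.0150e+5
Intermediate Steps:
Z = -146582840703/68 (Z = (39836 + 27257)*(-32129 + 1/(45 + 23)) = 67093*(-32129 + 1/68) = 67093*(-2184771/68) = -146582840703/68 ≈ -2.1556e+9)
H = 21238 (H = 21352 - 114 = 21238)
Z/H = -146582840703/68/21238 = -146582840703/68*1/21238 = -146582840703/1444184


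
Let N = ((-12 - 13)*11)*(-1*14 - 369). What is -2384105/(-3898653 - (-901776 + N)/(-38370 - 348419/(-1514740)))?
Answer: 138564719931969005/226591797458499533 ≈ 0.61152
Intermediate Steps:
N = 105325 (N = (-25*11)*(-14 - 369) = -275*(-383) = 105325)
-2384105/(-3898653 - (-901776 + N)/(-38370 - 348419/(-1514740))) = -2384105/(-3898653 - (-901776 + 105325)/(-38370 - 348419/(-1514740))) = -2384105/(-3898653 - (-796451)/(-38370 - 348419*(-1/1514740))) = -2384105/(-3898653 - (-796451)/(-38370 + 348419/1514740)) = -2384105/(-3898653 - (-796451)/(-58120225381/1514740)) = -2384105/(-3898653 - (-796451)*(-1514740)/58120225381) = -2384105/(-3898653 - 1*1206416187740/58120225381) = -2384105/(-3898653 - 1206416187740/58120225381) = -2384105/(-226591797458499533/58120225381) = -2384105*(-58120225381/226591797458499533) = 138564719931969005/226591797458499533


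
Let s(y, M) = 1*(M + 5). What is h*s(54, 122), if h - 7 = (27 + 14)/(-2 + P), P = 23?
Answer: 23876/21 ≈ 1137.0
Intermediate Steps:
s(y, M) = 5 + M (s(y, M) = 1*(5 + M) = 5 + M)
h = 188/21 (h = 7 + (27 + 14)/(-2 + 23) = 7 + 41/21 = 188/21 ≈ 8.9524)
h*s(54, 122) = 188*(5 + 122)/21 = (188/21)*127 = 23876/21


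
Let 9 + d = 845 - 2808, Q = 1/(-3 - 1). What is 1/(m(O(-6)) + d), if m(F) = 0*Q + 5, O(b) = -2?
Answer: -1/1967 ≈ -0.00050839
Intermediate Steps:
Q = -¼ (Q = 1/(-4) = -¼ ≈ -0.25000)
d = -1972 (d = -9 + (845 - 2808) = -9 - 1963 = -1972)
m(F) = 5 (m(F) = 0*(-¼) + 5 = 0 + 5 = 5)
1/(m(O(-6)) + d) = 1/(5 - 1972) = 1/(-1967) = -1/1967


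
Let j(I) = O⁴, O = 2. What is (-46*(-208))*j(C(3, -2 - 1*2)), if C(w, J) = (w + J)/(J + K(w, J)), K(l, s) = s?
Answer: 153088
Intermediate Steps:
C(w, J) = (J + w)/(2*J) (C(w, J) = (w + J)/(J + J) = (J + w)/((2*J)) = (J + w)*(1/(2*J)) = (J + w)/(2*J))
j(I) = 16 (j(I) = 2⁴ = 16)
(-46*(-208))*j(C(3, -2 - 1*2)) = -46*(-208)*16 = 9568*16 = 153088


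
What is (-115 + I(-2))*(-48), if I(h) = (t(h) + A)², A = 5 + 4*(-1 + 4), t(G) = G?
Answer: -5280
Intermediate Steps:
A = 17 (A = 5 + 4*3 = 5 + 12 = 17)
I(h) = (17 + h)² (I(h) = (h + 17)² = (17 + h)²)
(-115 + I(-2))*(-48) = (-115 + (17 - 2)²)*(-48) = (-115 + 15²)*(-48) = (-115 + 225)*(-48) = 110*(-48) = -5280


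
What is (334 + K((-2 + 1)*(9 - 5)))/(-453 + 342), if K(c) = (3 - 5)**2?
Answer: -338/111 ≈ -3.0450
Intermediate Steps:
K(c) = 4 (K(c) = (-2)**2 = 4)
(334 + K((-2 + 1)*(9 - 5)))/(-453 + 342) = (334 + 4)/(-453 + 342) = 338/(-111) = 338*(-1/111) = -338/111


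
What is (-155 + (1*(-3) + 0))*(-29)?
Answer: 4582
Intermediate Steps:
(-155 + (1*(-3) + 0))*(-29) = (-155 + (-3 + 0))*(-29) = (-155 - 3)*(-29) = -158*(-29) = 4582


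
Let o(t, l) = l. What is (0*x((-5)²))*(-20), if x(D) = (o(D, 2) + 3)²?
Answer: 0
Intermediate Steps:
x(D) = 25 (x(D) = (2 + 3)² = 5² = 25)
(0*x((-5)²))*(-20) = (0*25)*(-20) = 0*(-20) = 0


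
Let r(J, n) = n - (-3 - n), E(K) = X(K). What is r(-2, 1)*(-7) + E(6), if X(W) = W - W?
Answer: -35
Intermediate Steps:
X(W) = 0
E(K) = 0
r(J, n) = 3 + 2*n (r(J, n) = n + (3 + n) = 3 + 2*n)
r(-2, 1)*(-7) + E(6) = (3 + 2*1)*(-7) + 0 = (3 + 2)*(-7) + 0 = 5*(-7) + 0 = -35 + 0 = -35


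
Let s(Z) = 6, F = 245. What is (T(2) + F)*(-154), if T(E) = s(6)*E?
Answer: -39578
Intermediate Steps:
T(E) = 6*E
(T(2) + F)*(-154) = (6*2 + 245)*(-154) = (12 + 245)*(-154) = 257*(-154) = -39578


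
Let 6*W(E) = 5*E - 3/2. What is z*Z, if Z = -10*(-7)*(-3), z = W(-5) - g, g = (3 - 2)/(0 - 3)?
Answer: 1715/2 ≈ 857.50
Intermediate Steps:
g = -⅓ (g = 1/(-3) = 1*(-⅓) = -⅓ ≈ -0.33333)
W(E) = -¼ + 5*E/6 (W(E) = (5*E - 3/2)/6 = (-3/2 + 5*E)/6 = -¼ + 5*E/6)
z = -49/12 (z = (-¼ + (⅚)*(-5)) - 1*(-⅓) = (-¼ - 25/6) + ⅓ = -53/12 + ⅓ = -49/12 ≈ -4.0833)
Z = -210 (Z = 70*(-3) = -210)
z*Z = -49/12*(-210) = 1715/2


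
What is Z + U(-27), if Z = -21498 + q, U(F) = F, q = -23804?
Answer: -45329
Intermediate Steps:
Z = -45302 (Z = -21498 - 23804 = -45302)
Z + U(-27) = -45302 - 27 = -45329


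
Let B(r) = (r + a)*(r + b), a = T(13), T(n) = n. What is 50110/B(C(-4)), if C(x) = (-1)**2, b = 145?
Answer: 25055/1022 ≈ 24.516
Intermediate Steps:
C(x) = 1
a = 13
B(r) = (13 + r)*(145 + r) (B(r) = (r + 13)*(r + 145) = (13 + r)*(145 + r))
50110/B(C(-4)) = 50110/(1885 + 1**2 + 158*1) = 50110/(1885 + 1 + 158) = 50110/2044 = 50110*(1/2044) = 25055/1022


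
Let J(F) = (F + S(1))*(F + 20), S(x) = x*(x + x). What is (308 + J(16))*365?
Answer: 348940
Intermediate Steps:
S(x) = 2*x² (S(x) = x*(2*x) = 2*x²)
J(F) = (2 + F)*(20 + F) (J(F) = (F + 2*1²)*(F + 20) = (F + 2*1)*(20 + F) = (F + 2)*(20 + F) = (2 + F)*(20 + F))
(308 + J(16))*365 = (308 + (40 + 16² + 22*16))*365 = (308 + (40 + 256 + 352))*365 = (308 + 648)*365 = 956*365 = 348940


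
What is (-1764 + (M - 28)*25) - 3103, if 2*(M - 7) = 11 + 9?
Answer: -5142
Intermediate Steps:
M = 17 (M = 7 + (11 + 9)/2 = 7 + (½)*20 = 7 + 10 = 17)
(-1764 + (M - 28)*25) - 3103 = (-1764 + (17 - 28)*25) - 3103 = (-1764 - 11*25) - 3103 = (-1764 - 275) - 3103 = -2039 - 3103 = -5142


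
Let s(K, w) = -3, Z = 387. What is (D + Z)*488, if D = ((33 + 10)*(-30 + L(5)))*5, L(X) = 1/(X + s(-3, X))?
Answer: -2906284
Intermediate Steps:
L(X) = 1/(-3 + X) (L(X) = 1/(X - 3) = 1/(-3 + X))
D = -12685/2 (D = ((33 + 10)*(-30 + 1/(-3 + 5)))*5 = (43*(-30 + 1/2))*5 = (43*(-59/2))*5 = -2537/2*5 = -12685/2 ≈ -6342.5)
(D + Z)*488 = (-12685/2 + 387)*488 = -11911/2*488 = -2906284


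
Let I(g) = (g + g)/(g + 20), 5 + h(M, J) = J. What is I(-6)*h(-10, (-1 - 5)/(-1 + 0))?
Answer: -6/7 ≈ -0.85714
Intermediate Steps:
h(M, J) = -5 + J
I(g) = 2*g/(20 + g) (I(g) = (2*g)/(20 + g) = 2*g/(20 + g))
I(-6)*h(-10, (-1 - 5)/(-1 + 0)) = (2*(-6)/(20 - 6))*(-5 + (-1 - 5)/(-1 + 0)) = (2*(-6)/14)*(-5 - 6/(-1)) = (2*(-6)*(1/14))*(-5 - 6*(-1)) = -6*(-5 + 6)/7 = -6/7*1 = -6/7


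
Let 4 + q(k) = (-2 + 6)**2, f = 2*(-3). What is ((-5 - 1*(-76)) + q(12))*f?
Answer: -498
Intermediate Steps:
f = -6
q(k) = 12 (q(k) = -4 + (-2 + 6)**2 = -4 + 4**2 = -4 + 16 = 12)
((-5 - 1*(-76)) + q(12))*f = ((-5 - 1*(-76)) + 12)*(-6) = ((-5 + 76) + 12)*(-6) = (71 + 12)*(-6) = 83*(-6) = -498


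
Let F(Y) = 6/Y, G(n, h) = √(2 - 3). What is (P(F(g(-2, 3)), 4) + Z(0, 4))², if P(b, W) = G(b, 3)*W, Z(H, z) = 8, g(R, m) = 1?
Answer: 48 + 64*I ≈ 48.0 + 64.0*I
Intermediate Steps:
G(n, h) = I (G(n, h) = √(-1) = I)
P(b, W) = I*W
(P(F(g(-2, 3)), 4) + Z(0, 4))² = (I*4 + 8)² = (4*I + 8)² = (8 + 4*I)²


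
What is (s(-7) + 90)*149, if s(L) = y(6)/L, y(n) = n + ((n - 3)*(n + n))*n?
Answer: 60792/7 ≈ 8684.6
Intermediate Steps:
y(n) = n + 2*n**2*(-3 + n) (y(n) = n + ((-3 + n)*(2*n))*n = n + (2*n*(-3 + n))*n = n + 2*n**2*(-3 + n))
s(L) = 222/L (s(L) = (6*(1 - 6*6 + 2*6**2))/L = (6*(1 - 36 + 2*36))/L = (6*(1 - 36 + 72))/L = (6*37)/L = 222/L)
(s(-7) + 90)*149 = (222/(-7) + 90)*149 = (222*(-1/7) + 90)*149 = (-222/7 + 90)*149 = (408/7)*149 = 60792/7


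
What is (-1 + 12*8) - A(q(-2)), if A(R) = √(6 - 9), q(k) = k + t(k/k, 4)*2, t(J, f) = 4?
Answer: 95 - I*√3 ≈ 95.0 - 1.732*I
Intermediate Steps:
q(k) = 8 + k (q(k) = k + 4*2 = k + 8 = 8 + k)
A(R) = I*√3 (A(R) = √(-3) = I*√3)
(-1 + 12*8) - A(q(-2)) = (-1 + 12*8) - I*√3 = (-1 + 96) - I*√3 = 95 - I*√3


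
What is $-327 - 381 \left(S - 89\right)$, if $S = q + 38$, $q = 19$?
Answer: $11865$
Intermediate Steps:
$S = 57$ ($S = 19 + 38 = 57$)
$-327 - 381 \left(S - 89\right) = -327 - 381 \left(57 - 89\right) = -327 - -12192 = -327 + 12192 = 11865$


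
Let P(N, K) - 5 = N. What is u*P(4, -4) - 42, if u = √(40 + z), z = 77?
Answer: -42 + 27*√13 ≈ 55.350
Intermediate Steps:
P(N, K) = 5 + N
u = 3*√13 (u = √(40 + 77) = √117 = 3*√13 ≈ 10.817)
u*P(4, -4) - 42 = (3*√13)*(5 + 4) - 42 = (3*√13)*9 - 42 = 27*√13 - 42 = -42 + 27*√13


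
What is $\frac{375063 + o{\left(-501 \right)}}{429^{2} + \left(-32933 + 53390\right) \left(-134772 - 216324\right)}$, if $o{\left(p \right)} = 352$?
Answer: $- \frac{375415}{7182186831} \approx -5.227 \cdot 10^{-5}$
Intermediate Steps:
$\frac{375063 + o{\left(-501 \right)}}{429^{2} + \left(-32933 + 53390\right) \left(-134772 - 216324\right)} = \frac{375063 + 352}{429^{2} + \left(-32933 + 53390\right) \left(-134772 - 216324\right)} = \frac{375415}{184041 + 20457 \left(-351096\right)} = \frac{375415}{184041 - 7182370872} = \frac{375415}{-7182186831} = 375415 \left(- \frac{1}{7182186831}\right) = - \frac{375415}{7182186831}$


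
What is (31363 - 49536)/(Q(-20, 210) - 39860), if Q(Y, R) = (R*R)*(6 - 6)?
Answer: 18173/39860 ≈ 0.45592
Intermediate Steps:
Q(Y, R) = 0 (Q(Y, R) = R²*0 = 0)
(31363 - 49536)/(Q(-20, 210) - 39860) = (31363 - 49536)/(0 - 39860) = -18173/(-39860) = -18173*(-1/39860) = 18173/39860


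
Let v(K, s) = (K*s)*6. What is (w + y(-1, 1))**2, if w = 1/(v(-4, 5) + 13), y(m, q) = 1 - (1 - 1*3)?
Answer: 102400/11449 ≈ 8.9440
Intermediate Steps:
v(K, s) = 6*K*s
y(m, q) = 3 (y(m, q) = 1 - (1 - 3) = 1 - 1*(-2) = 1 + 2 = 3)
w = -1/107 (w = 1/(6*(-4)*5 + 13) = 1/(-120 + 13) = 1/(-107) = -1/107 ≈ -0.0093458)
(w + y(-1, 1))**2 = (-1/107 + 3)**2 = (320/107)**2 = 102400/11449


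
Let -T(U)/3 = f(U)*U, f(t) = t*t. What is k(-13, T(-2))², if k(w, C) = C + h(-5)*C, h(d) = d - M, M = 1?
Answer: 14400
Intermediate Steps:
h(d) = -1 + d (h(d) = d - 1*1 = d - 1 = -1 + d)
f(t) = t²
T(U) = -3*U³ (T(U) = -3*U²*U = -3*U³)
k(w, C) = -5*C (k(w, C) = C + (-1 - 5)*C = C - 6*C = -5*C)
k(-13, T(-2))² = (-(-15)*(-2)³)² = (-(-15)*(-8))² = (-5*24)² = (-120)² = 14400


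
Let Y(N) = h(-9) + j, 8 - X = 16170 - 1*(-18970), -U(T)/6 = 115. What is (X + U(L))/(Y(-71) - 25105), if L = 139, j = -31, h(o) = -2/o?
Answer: 161199/113111 ≈ 1.4251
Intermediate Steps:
U(T) = -690 (U(T) = -6*115 = -690)
X = -35132 (X = 8 - (16170 - 1*(-18970)) = 8 - (16170 + 18970) = 8 - 1*35140 = 8 - 35140 = -35132)
Y(N) = -277/9 (Y(N) = -2/(-9) - 31 = -2*(-1/9) - 31 = 2/9 - 31 = -277/9)
(X + U(L))/(Y(-71) - 25105) = (-35132 - 690)/(-277/9 - 25105) = -35822/(-226222/9) = -35822*(-9/226222) = 161199/113111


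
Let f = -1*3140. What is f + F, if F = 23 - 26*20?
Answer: -3637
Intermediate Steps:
F = -497 (F = 23 - 520 = -497)
f = -3140
f + F = -3140 - 497 = -3637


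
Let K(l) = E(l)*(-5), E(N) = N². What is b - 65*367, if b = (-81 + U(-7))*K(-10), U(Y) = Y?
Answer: 20145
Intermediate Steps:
K(l) = -5*l² (K(l) = l²*(-5) = -5*l²)
b = 44000 (b = (-81 - 7)*(-5*(-10)²) = -(-440)*100 = -88*(-500) = 44000)
b - 65*367 = 44000 - 65*367 = 44000 - 1*23855 = 44000 - 23855 = 20145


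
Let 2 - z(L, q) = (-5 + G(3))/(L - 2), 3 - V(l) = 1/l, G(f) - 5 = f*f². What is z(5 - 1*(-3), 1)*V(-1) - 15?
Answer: -25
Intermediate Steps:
G(f) = 5 + f³ (G(f) = 5 + f*f² = 5 + f³)
V(l) = 3 - 1/l
z(L, q) = 2 - 27/(-2 + L) (z(L, q) = 2 - (-5 + (5 + 3³))/(L - 2) = 2 - (-5 + (5 + 27))/(-2 + L) = 2 - (-5 + 32)/(-2 + L) = 2 - 27/(-2 + L))
z(5 - 1*(-3), 1)*V(-1) - 15 = ((-31 + 2*(5 - 1*(-3)))/(-2 + (5 - 1*(-3))))*(3 - 1/(-1)) - 15 = ((-31 + 2*(5 + 3))/(-2 + (5 + 3)))*(3 - 1*(-1)) - 15 = ((-31 + 2*8)/(-2 + 8))*(3 + 1) - 15 = ((-31 + 16)/6)*4 - 15 = ((⅙)*(-15))*4 - 15 = -5/2*4 - 15 = -10 - 15 = -25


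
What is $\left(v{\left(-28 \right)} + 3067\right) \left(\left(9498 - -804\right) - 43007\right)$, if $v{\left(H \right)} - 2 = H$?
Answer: $-99455905$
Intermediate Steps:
$v{\left(H \right)} = 2 + H$
$\left(v{\left(-28 \right)} + 3067\right) \left(\left(9498 - -804\right) - 43007\right) = \left(\left(2 - 28\right) + 3067\right) \left(\left(9498 - -804\right) - 43007\right) = \left(-26 + 3067\right) \left(\left(9498 + 804\right) - 43007\right) = 3041 \left(10302 - 43007\right) = 3041 \left(-32705\right) = -99455905$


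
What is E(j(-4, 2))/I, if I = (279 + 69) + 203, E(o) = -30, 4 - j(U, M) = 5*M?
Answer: -30/551 ≈ -0.054446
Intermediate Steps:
j(U, M) = 4 - 5*M
I = 551 (I = 348 + 203 = 551)
E(j(-4, 2))/I = -30/551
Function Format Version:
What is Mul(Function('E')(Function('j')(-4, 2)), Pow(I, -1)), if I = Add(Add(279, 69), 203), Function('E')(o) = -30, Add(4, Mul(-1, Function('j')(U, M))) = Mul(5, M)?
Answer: Rational(-30, 551) ≈ -0.054446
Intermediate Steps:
Function('j')(U, M) = Add(4, Mul(-5, M)) (Function('j')(U, M) = Add(4, Mul(-1, Mul(5, M))) = Add(4, Mul(-5, M)))
I = 551 (I = Add(348, 203) = 551)
Mul(Function('E')(Function('j')(-4, 2)), Pow(I, -1)) = Mul(-30, Pow(551, -1)) = Mul(-30, Rational(1, 551)) = Rational(-30, 551)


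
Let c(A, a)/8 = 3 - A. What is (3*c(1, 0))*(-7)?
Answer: -336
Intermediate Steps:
c(A, a) = 24 - 8*A (c(A, a) = 8*(3 - A) = 24 - 8*A)
(3*c(1, 0))*(-7) = (3*(24 - 8*1))*(-7) = (3*(24 - 8))*(-7) = (3*16)*(-7) = 48*(-7) = -336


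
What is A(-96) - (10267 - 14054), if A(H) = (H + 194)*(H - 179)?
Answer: -23163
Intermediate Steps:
A(H) = (-179 + H)*(194 + H) (A(H) = (194 + H)*(-179 + H) = (-179 + H)*(194 + H))
A(-96) - (10267 - 14054) = (-34726 + (-96)² + 15*(-96)) - (10267 - 14054) = (-34726 + 9216 - 1440) - 1*(-3787) = -26950 + 3787 = -23163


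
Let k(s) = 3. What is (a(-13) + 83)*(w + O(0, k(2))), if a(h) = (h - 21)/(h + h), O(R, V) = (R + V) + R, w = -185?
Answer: -15344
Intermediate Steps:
O(R, V) = V + 2*R
a(h) = (-21 + h)/(2*h) (a(h) = (-21 + h)/((2*h)) = (-21 + h)*(1/(2*h)) = (-21 + h)/(2*h))
(a(-13) + 83)*(w + O(0, k(2))) = ((½)*(-21 - 13)/(-13) + 83)*(-185 + (3 + 2*0)) = ((½)*(-1/13)*(-34) + 83)*(-185 + (3 + 0)) = (17/13 + 83)*(-185 + 3) = (1096/13)*(-182) = -15344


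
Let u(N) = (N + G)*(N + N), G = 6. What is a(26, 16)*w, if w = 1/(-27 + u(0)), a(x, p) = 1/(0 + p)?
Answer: -1/432 ≈ -0.0023148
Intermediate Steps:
a(x, p) = 1/p
u(N) = 2*N*(6 + N) (u(N) = (N + 6)*(N + N) = (6 + N)*(2*N) = 2*N*(6 + N))
w = -1/27 (w = 1/(-27 + 2*0*(6 + 0)) = 1/(-27 + 2*0*6) = 1/(-27 + 0) = 1/(-27) = -1/27 ≈ -0.037037)
a(26, 16)*w = -1/27/16 = (1/16)*(-1/27) = -1/432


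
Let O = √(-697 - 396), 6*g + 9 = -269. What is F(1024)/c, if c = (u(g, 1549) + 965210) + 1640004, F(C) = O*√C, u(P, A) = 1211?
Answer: 32*I*√1093/2606425 ≈ 0.0004059*I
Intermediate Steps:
g = -139/3 (g = -3/2 + (⅙)*(-269) = -3/2 - 269/6 = -139/3 ≈ -46.333)
O = I*√1093 (O = √(-1093) = I*√1093 ≈ 33.061*I)
F(C) = I*√1093*√C (F(C) = (I*√1093)*√C = I*√1093*√C)
c = 2606425 (c = (1211 + 965210) + 1640004 = 966421 + 1640004 = 2606425)
F(1024)/c = (I*√1093*√1024)/2606425 = (I*√1093*32)*(1/2606425) = (32*I*√1093)*(1/2606425) = 32*I*√1093/2606425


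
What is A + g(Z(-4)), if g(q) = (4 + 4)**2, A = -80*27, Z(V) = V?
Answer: -2096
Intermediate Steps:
A = -2160
g(q) = 64 (g(q) = 8**2 = 64)
A + g(Z(-4)) = -2160 + 64 = -2096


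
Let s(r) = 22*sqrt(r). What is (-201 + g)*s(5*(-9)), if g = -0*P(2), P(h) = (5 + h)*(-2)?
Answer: -13266*I*sqrt(5) ≈ -29664.0*I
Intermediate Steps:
P(h) = -10 - 2*h
g = 0 (g = -0*(-10 - 2*2) = -0*(-10 - 4) = -0*(-14) = -1*0 = 0)
(-201 + g)*s(5*(-9)) = (-201 + 0)*(22*sqrt(5*(-9))) = -4422*sqrt(-45) = -4422*3*I*sqrt(5) = -13266*I*sqrt(5)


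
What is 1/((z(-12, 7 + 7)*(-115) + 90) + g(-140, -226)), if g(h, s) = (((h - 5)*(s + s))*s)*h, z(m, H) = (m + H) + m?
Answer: 1/2073686840 ≈ 4.8223e-10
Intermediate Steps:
z(m, H) = H + 2*m (z(m, H) = (H + m) + m = H + 2*m)
g(h, s) = 2*h*s²*(-5 + h) (g(h, s) = (((-5 + h)*(2*s))*s)*h = ((2*s*(-5 + h))*s)*h = (2*s²*(-5 + h))*h = 2*h*s²*(-5 + h))
1/((z(-12, 7 + 7)*(-115) + 90) + g(-140, -226)) = 1/((((7 + 7) + 2*(-12))*(-115) + 90) + 2*(-140)*(-226)²*(-5 - 140)) = 1/(((14 - 24)*(-115) + 90) + 2*(-140)*51076*(-145)) = 1/((-10*(-115) + 90) + 2073685600) = 1/((1150 + 90) + 2073685600) = 1/(1240 + 2073685600) = 1/2073686840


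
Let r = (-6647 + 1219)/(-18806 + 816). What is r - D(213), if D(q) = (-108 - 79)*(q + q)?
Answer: 716562404/8995 ≈ 79662.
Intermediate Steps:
D(q) = -374*q
r = 2714/8995 (r = -5428/(-17990) = -5428*(-1/17990) = 2714/8995 ≈ 0.30172)
r - D(213) = 2714/8995 - (-374)*213 = 2714/8995 - 1*(-79662) = 2714/8995 + 79662 = 716562404/8995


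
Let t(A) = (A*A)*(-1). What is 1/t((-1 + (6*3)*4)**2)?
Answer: -1/25411681 ≈ -3.9352e-8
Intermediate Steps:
t(A) = -A**2 (t(A) = A**2*(-1) = -A**2)
1/t((-1 + (6*3)*4)**2) = 1/(-((-1 + (6*3)*4)**2)**2) = 1/(-((-1 + 18*4)**2)**2) = 1/(-((-1 + 72)**2)**2) = 1/(-(71**2)**2) = 1/(-1*5041**2) = 1/(-1*25411681) = 1/(-25411681) = -1/25411681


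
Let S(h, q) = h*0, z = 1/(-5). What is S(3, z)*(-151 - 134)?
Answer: 0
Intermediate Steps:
z = -1/5 ≈ -0.20000
S(h, q) = 0
S(3, z)*(-151 - 134) = 0*(-151 - 134) = 0*(-285) = 0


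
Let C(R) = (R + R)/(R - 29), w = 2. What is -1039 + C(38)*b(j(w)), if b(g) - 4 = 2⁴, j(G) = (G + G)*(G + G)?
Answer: -7831/9 ≈ -870.11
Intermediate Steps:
C(R) = 2*R/(-29 + R) (C(R) = (2*R)/(-29 + R) = 2*R/(-29 + R))
j(G) = 4*G² (j(G) = (2*G)*(2*G) = 4*G²)
b(g) = 20 (b(g) = 4 + 2⁴ = 4 + 16 = 20)
-1039 + C(38)*b(j(w)) = -1039 + (2*38/(-29 + 38))*20 = -1039 + (2*38/9)*20 = -1039 + (2*38*(⅑))*20 = -1039 + (76/9)*20 = -1039 + 1520/9 = -7831/9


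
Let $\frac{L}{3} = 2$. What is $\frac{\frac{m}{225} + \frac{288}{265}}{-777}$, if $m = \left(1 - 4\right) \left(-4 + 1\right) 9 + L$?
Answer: $- \frac{5857}{3088575} \approx -0.0018963$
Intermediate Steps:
$L = 6$ ($L = 3 \cdot 2 = 6$)
$m = 87$ ($m = \left(1 - 4\right) \left(-4 + 1\right) 9 + 6 = \left(-3\right) \left(-3\right) 9 + 6 = 9 \cdot 9 + 6 = 81 + 6 = 87$)
$\frac{\frac{m}{225} + \frac{288}{265}}{-777} = \frac{\frac{87}{225} + \frac{288}{265}}{-777} = \left(87 \cdot \frac{1}{225} + 288 \cdot \frac{1}{265}\right) \left(- \frac{1}{777}\right) = \left(\frac{29}{75} + \frac{288}{265}\right) \left(- \frac{1}{777}\right) = \frac{5857}{3975} \left(- \frac{1}{777}\right) = - \frac{5857}{3088575}$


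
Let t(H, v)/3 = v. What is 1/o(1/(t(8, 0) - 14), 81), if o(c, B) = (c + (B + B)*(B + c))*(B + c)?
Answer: 196/207956485 ≈ 9.4250e-7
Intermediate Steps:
t(H, v) = 3*v
o(c, B) = (B + c)*(c + 2*B*(B + c)) (o(c, B) = (c + (2*B)*(B + c))*(B + c) = (c + 2*B*(B + c))*(B + c) = (B + c)*(c + 2*B*(B + c)))
1/o(1/(t(8, 0) - 14), 81) = 1/((1/(3*0 - 14))**2 + 2*81**3 + 81/(3*0 - 14) + 2*81*(1/(3*0 - 14))**2 + 4*81**2/(3*0 - 14)) = 1/((1/(0 - 14))**2 + 2*531441 + 81/(0 - 14) + 2*81*(1/(0 - 14))**2 + 4*6561/(0 - 14)) = 1/((1/(-14))**2 + 1062882 + 81/(-14) + 2*81*(1/(-14))**2 + 4*6561/(-14)) = 1/((-1/14)**2 + 1062882 + 81*(-1/14) + 2*81*(-1/14)**2 + 4*(-1/14)*6561) = 1/(1/196 + 1062882 - 81/14 + 2*81*(1/196) - 13122/7) = 1/(1/196 + 1062882 - 81/14 + 81/98 - 13122/7) = 1/(207956485/196) = 196/207956485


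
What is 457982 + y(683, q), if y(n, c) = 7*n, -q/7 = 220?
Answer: 462763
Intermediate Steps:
q = -1540 (q = -7*220 = -1540)
457982 + y(683, q) = 457982 + 7*683 = 457982 + 4781 = 462763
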